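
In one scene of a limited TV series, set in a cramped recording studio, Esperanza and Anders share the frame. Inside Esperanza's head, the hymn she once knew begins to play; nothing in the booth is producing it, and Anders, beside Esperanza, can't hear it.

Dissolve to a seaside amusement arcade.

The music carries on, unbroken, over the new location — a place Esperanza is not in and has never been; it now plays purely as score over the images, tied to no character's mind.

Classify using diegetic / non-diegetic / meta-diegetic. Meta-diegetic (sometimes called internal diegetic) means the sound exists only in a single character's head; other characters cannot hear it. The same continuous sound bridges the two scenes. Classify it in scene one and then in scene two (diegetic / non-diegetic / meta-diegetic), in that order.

meta-diegetic, non-diegetic

Scene one: the music exists only inside Esperanza's mind; Anders can't hear it → meta-diegetic.
Scene two: it's detached from Esperanza entirely and plays over unrelated images with no in-world source — conventional underscore → non-diegetic.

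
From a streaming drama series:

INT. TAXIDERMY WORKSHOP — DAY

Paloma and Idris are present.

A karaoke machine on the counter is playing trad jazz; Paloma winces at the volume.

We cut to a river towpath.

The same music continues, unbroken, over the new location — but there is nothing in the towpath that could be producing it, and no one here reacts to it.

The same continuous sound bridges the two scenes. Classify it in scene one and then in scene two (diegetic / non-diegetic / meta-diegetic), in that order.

diegetic, non-diegetic

Scene one: a karaoke machine is an on-screen source and Paloma reacts to it → diegetic.
Scene two: there is no source in the towpath and no one hears it — it's now underscore → non-diegetic.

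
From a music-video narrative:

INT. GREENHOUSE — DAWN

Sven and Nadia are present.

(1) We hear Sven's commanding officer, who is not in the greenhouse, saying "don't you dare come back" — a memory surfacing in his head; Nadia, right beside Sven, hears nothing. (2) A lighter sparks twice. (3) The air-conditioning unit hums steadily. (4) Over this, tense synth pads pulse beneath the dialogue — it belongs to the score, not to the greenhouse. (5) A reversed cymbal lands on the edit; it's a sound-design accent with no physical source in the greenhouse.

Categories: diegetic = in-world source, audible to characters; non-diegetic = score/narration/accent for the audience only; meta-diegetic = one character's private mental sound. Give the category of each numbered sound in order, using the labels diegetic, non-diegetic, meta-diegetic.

meta-diegetic, diegetic, diegetic, non-diegetic, non-diegetic

(1) is meta-diegetic: it's Sven's recollection rendered as sound; the other character can't hear it.
(2) a lighter is a real object/event in the scene's world → diegetic.
(3) is diegetic: the air-conditioning unit is part of the location's real environment.
(4) is non-diegetic: it has no source in the story world and no character can hear it — it's underscore.
Sound (5): an editorial stinger — it belongs to the cut, not the story world, so non-diegetic.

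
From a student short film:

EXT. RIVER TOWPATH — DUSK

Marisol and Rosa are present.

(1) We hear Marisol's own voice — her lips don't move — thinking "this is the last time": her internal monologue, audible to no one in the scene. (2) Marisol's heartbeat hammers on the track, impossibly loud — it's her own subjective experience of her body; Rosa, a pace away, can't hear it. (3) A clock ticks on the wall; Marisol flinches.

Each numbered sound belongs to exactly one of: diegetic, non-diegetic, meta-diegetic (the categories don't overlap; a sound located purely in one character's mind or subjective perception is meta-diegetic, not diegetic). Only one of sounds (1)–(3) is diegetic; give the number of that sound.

(1) internal monologue — inside Marisol's mind, not spoken into the scene → meta-diegetic.
(2) it's Marisol's internal bodily sensation rendered as sound; only Marisol 'hears' it → meta-diegetic.
(3) is diegetic: the sound comes from a clock physically present in the location.
Only (3) is diegetic.

3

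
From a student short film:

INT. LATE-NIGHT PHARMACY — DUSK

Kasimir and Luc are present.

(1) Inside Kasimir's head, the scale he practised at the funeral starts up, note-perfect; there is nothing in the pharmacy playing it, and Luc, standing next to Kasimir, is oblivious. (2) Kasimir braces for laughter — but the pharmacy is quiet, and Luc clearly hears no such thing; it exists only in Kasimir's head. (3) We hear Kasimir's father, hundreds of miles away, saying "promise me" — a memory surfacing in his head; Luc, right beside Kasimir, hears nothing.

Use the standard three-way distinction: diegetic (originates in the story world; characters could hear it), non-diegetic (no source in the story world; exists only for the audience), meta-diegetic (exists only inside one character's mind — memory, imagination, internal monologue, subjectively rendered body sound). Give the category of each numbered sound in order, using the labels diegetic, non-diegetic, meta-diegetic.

meta-diegetic, meta-diegetic, meta-diegetic

(1) is meta-diegetic: the music is a memory playing inside Kasimir's mind alone; no real-world source, Luc can't hear it.
(2) Kasimir alone 'hears' it — an imagined sound, not present in the space → meta-diegetic.
(3) is meta-diegetic: it's Kasimir's recollection rendered as sound; the other character can't hear it.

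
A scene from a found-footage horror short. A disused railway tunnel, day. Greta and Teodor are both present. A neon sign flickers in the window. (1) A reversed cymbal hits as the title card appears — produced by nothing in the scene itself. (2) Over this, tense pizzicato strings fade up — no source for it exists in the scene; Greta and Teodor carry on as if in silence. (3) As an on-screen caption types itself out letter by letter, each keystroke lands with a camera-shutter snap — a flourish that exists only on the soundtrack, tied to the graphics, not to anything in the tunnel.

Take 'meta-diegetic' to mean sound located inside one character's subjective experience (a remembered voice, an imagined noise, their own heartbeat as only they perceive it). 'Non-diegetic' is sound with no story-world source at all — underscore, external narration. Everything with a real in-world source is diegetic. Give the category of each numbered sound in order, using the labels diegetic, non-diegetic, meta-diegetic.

(1) is non-diegetic: an editorial stinger — it belongs to the cut, not the story world.
Sound (2): score with no on-screen or off-screen source; it exists for the audience alone, so non-diegetic.
Sound (3): the caption isn't part of the story world, so neither is the sound tied to it, so non-diegetic.

non-diegetic, non-diegetic, non-diegetic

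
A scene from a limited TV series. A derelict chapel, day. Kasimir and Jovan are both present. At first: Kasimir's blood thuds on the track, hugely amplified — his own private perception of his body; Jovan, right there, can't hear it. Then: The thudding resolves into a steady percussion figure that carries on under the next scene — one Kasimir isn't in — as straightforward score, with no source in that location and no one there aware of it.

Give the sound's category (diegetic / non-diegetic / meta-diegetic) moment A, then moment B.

meta-diegetic, non-diegetic

Moment A: it's Kasimir's subjective body sound, inaudible to Jovan → meta-diegetic.
Moment B: detached from Kasimir and playing as sourceless score over a scene he isn't in — for the audience only → non-diegetic.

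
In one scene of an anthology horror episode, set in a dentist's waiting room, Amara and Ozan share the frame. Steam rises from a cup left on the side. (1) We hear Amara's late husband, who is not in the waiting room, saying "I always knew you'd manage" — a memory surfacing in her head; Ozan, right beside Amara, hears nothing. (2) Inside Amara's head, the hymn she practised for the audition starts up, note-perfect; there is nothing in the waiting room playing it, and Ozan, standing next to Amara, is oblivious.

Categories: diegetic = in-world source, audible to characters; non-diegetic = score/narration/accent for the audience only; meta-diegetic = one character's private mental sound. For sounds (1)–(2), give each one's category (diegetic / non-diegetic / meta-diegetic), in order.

(1) a remembered line, private to Amara — not present in the room, not audible to Ozan → meta-diegetic.
Sound (2): it lives in Amara's subjectivity, not in the waiting room, so meta-diegetic.

meta-diegetic, meta-diegetic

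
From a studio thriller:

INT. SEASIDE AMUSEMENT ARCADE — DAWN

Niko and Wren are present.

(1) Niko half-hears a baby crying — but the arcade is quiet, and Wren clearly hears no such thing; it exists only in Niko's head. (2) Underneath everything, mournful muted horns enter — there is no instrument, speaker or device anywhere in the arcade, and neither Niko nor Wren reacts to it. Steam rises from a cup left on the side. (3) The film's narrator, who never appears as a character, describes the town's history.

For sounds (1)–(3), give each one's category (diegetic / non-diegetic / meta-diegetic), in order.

meta-diegetic, non-diegetic, non-diegetic

Sound (1): the sound is imagined by Niko; nothing in the story world is producing it and Wren can't hear it, so meta-diegetic.
(2) it has no source in the story world and no character can hear it — it's underscore → non-diegetic.
Sound (3): the narrator exists outside the story world, addressing only the audience, so non-diegetic.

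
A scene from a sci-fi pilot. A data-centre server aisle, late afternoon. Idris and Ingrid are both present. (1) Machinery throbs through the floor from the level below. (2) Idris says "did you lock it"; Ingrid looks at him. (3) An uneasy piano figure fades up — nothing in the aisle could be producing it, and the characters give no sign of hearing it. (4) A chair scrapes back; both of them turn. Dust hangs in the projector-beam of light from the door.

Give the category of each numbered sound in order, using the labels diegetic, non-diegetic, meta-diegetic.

(1) is diegetic: it's the actual ambient sound of the location.
Sound (2): on-screen dialogue — Idris speaks and Ingrid is there to hear, so diegetic.
(3) is non-diegetic: it has no source in the story world and no character can hear it — it's underscore.
(4) is diegetic: the sound comes from a chair physically present in the location.

diegetic, diegetic, non-diegetic, diegetic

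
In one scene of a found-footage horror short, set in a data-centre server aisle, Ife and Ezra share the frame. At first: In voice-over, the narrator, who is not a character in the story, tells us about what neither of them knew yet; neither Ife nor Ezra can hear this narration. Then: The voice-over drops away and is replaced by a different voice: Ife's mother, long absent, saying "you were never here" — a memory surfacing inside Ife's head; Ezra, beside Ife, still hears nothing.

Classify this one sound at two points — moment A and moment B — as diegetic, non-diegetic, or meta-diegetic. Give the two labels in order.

Moment A: the external narrator addresses only the audience — outside the story world → non-diegetic.
Moment B: the replacement voice is a memory inside Ife's mind specifically → meta-diegetic.

non-diegetic, meta-diegetic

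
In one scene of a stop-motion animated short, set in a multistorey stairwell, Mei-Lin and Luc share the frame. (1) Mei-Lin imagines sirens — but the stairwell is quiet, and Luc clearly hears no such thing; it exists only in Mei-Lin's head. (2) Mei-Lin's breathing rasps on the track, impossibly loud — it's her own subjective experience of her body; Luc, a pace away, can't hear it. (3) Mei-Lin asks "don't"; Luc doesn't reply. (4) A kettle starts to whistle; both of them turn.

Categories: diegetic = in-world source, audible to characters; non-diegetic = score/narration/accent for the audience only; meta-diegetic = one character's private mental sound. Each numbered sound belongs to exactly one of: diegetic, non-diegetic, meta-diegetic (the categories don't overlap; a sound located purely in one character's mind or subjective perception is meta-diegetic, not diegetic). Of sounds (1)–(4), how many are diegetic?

Sound (1): Mei-Lin alone 'hears' it — an imagined sound, not present in the space, so meta-diegetic.
(2) is meta-diegetic: a subjective body sound — Mei-Lin's private perception, inaudible to Luc.
(3) is diegetic: spoken by a character present in the story world.
(4) is diegetic: an in-world source (a kettle); characters could hear it.
So 2 of the 4 are diegetic: (3), (4).

2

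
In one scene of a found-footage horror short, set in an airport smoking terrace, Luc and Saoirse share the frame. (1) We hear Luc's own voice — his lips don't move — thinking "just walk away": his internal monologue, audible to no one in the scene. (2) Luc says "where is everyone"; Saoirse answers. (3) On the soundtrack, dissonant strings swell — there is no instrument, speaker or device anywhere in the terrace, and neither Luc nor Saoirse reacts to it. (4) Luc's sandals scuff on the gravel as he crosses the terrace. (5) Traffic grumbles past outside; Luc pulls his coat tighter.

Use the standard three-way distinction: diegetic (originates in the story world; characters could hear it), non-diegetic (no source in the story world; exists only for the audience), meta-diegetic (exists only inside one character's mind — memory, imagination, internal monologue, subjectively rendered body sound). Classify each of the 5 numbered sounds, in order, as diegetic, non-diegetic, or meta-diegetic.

meta-diegetic, diegetic, non-diegetic, diegetic, diegetic

(1) is meta-diegetic: Luc's thought-voice: a private mental sound no other character can hear.
(2) on-screen dialogue — Luc speaks and Saoirse is there to hear → diegetic.
(3) nothing in the terrace produces it and the characters don't hear it — pure soundtrack → non-diegetic.
(4) Luc's footsteps are produced in the story world → diegetic.
(5) is diegetic: traffic is part of the location's real environment.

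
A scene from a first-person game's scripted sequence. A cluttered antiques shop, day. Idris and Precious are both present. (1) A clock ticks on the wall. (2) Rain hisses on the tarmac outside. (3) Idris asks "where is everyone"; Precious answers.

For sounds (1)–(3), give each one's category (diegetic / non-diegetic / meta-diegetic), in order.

Sound (1): a clock is a real object/event in the scene's world, so diegetic.
(2) is diegetic: it's the actual ambient sound of the location.
Sound (3): Idris is a character speaking aloud in the scene, so diegetic.

diegetic, diegetic, diegetic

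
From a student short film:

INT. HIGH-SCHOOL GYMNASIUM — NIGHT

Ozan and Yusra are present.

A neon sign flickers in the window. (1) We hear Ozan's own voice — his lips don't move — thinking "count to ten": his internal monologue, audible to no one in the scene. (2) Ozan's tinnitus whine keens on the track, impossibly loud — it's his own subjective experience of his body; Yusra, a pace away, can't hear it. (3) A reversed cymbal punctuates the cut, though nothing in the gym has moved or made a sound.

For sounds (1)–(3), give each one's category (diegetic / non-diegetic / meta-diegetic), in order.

meta-diegetic, meta-diegetic, non-diegetic

Sound (1): it's Ozan's unspoken thought, heard only by the audience via his subjectivity, so meta-diegetic.
Sound (2): point-of-audition from inside Ozan's body; not a sound in the room, so meta-diegetic.
Sound (3): it's a sound-design accent with no in-world source; no one in the scene can hear it, so non-diegetic.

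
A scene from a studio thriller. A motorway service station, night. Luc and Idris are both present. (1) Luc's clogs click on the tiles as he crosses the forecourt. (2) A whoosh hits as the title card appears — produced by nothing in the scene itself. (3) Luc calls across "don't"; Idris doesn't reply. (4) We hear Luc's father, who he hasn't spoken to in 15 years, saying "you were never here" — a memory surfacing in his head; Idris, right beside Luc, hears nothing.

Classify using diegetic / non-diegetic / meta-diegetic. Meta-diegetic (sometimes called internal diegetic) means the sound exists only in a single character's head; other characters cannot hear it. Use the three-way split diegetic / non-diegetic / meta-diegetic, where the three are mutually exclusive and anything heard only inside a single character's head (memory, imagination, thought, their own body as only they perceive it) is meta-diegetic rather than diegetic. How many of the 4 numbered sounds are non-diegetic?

(1) a character's body making contact with the set — an in-world sound → diegetic.
Sound (2): it's a sound-design accent with no in-world source; no one in the scene can hear it, so non-diegetic.
(3) is diegetic: Luc is a character speaking aloud in the scene.
(4) a remembered line, private to Luc — not present in the room, not audible to Idris → meta-diegetic.
Non-diegetic: (2) — that's 1.

1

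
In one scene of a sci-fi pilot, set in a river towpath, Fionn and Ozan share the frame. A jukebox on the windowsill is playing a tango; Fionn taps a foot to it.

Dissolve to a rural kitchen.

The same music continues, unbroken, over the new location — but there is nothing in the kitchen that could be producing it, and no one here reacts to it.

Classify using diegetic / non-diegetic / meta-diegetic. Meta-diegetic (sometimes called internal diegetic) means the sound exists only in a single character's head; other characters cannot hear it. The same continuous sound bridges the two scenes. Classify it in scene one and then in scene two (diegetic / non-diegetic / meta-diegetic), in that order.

diegetic, non-diegetic

Scene one: a jukebox is an on-screen source and Fionn reacts to it → diegetic.
Scene two: there is no source in the kitchen and no one hears it — it's now underscore → non-diegetic.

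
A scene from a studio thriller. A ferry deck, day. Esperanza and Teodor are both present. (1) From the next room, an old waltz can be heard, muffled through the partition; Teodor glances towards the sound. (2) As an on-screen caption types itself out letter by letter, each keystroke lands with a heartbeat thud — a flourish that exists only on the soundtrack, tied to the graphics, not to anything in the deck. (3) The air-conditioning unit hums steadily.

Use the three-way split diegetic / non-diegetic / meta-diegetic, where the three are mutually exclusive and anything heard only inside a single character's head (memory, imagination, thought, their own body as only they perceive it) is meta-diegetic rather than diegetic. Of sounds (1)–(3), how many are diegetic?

2

(1) the music has an off-screen but real-world source and a character hears it → diegetic.
(2) is non-diegetic: it accompanies on-screen graphics, not anything inside the story world.
(3) ambient/room sound belonging to the story's physical space → diegetic.
Diegetic: (1), (3) — that's 2.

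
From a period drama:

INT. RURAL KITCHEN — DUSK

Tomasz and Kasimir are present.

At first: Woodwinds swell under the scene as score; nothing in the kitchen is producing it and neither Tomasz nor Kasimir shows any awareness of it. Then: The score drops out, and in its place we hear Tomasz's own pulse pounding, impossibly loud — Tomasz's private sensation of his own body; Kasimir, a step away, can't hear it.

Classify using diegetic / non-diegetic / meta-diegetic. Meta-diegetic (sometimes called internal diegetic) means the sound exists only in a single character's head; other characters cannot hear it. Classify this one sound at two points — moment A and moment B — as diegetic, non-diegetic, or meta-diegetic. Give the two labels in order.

non-diegetic, meta-diegetic

Moment A: underscore with no in-world source, inaudible to the characters → non-diegetic.
Moment B: the body sound is Tomasz's subjective perception alone — Kasimir can't hear it → meta-diegetic.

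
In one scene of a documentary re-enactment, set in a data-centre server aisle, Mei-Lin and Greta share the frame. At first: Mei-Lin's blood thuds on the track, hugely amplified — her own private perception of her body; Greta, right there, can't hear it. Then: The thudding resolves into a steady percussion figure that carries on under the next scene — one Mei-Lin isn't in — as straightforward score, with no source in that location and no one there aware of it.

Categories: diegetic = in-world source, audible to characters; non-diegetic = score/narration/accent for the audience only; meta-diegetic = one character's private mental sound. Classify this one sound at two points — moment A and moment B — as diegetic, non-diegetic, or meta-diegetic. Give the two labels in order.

meta-diegetic, non-diegetic

Moment A: it's Mei-Lin's subjective body sound, inaudible to Greta → meta-diegetic.
Moment B: detached from Mei-Lin and playing as sourceless score over a scene she isn't in — for the audience only → non-diegetic.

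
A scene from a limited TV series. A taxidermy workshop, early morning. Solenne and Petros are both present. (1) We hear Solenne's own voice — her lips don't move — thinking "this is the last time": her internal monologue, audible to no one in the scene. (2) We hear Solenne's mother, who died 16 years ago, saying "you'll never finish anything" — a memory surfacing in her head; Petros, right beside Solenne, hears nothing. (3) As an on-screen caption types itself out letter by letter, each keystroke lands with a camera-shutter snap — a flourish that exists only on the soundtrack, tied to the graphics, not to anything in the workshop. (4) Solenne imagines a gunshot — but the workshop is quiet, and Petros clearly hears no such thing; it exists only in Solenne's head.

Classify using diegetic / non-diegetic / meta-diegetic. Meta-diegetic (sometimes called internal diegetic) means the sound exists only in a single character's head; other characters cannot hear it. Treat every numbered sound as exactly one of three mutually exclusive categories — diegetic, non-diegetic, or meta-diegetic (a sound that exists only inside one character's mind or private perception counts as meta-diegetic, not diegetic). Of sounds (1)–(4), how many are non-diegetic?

1

(1) Solenne's thought-voice: a private mental sound no other character can hear → meta-diegetic.
(2) is meta-diegetic: the voice is a memory playing only inside Solenne's mind; Petros can't hear it.
(3) the caption isn't part of the story world, so neither is the sound tied to it → non-diegetic.
(4) is meta-diegetic: Solenne alone 'hears' it — an imagined sound, not present in the space.
So 1 of the 4 is non-diegetic: (3).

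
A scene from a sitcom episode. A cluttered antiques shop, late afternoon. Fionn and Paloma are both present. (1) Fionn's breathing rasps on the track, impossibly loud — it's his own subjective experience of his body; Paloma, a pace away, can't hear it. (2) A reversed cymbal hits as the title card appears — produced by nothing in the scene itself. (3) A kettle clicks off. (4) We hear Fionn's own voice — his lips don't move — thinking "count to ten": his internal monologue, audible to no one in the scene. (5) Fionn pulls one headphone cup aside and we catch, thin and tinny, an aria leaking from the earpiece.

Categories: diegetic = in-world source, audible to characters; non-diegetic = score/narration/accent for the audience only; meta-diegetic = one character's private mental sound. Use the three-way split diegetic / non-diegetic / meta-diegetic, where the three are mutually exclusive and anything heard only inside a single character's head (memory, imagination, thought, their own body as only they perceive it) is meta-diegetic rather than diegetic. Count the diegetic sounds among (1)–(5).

2

Sound (1): a subjective body sound — Fionn's private perception, inaudible to Paloma, so meta-diegetic.
(2) nothing in the scene produces it; it's an accent added for the audience → non-diegetic.
Sound (3): an in-world source (a kettle); characters could hear it, so diegetic.
(4) internal monologue — inside Fionn's mind, not spoken into the scene → meta-diegetic.
Sound (5): the headphones are an on-screen source, so diegetic.
So 2 of the 5 are diegetic: (3), (5).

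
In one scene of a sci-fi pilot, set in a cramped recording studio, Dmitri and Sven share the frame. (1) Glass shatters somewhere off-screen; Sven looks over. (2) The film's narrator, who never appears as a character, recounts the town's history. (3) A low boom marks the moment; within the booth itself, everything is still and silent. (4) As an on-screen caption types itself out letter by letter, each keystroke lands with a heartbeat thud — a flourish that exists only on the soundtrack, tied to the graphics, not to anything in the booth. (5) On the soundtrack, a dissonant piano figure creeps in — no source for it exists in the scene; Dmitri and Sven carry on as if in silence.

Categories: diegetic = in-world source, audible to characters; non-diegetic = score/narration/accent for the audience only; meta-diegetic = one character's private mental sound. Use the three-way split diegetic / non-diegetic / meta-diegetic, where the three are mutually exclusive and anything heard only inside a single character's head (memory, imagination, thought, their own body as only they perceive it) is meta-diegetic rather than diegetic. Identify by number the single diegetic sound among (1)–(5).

1

Sound (1): glass is a real object/event in the scene's world, so diegetic.
(2) commentary laid over the scene from outside the fiction → non-diegetic.
Sound (3): an editorial stinger — it belongs to the cut, not the story world, so non-diegetic.
Sound (4): it accompanies on-screen graphics, not anything inside the story world, so non-diegetic.
(5) nothing in the booth produces it and the characters don't hear it — pure soundtrack → non-diegetic.
Only (1) is diegetic.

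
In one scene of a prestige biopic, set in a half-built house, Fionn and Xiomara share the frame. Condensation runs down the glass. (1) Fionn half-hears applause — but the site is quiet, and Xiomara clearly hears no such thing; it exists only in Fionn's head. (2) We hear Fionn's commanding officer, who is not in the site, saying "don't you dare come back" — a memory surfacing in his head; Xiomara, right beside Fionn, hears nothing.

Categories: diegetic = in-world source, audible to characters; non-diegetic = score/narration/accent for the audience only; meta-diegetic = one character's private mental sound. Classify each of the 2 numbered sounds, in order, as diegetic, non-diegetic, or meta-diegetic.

(1) is meta-diegetic: subjective to Fionn: the site is silent and Xiomara hears nothing.
(2) is meta-diegetic: the voice is a memory playing only inside Fionn's mind; Xiomara can't hear it.

meta-diegetic, meta-diegetic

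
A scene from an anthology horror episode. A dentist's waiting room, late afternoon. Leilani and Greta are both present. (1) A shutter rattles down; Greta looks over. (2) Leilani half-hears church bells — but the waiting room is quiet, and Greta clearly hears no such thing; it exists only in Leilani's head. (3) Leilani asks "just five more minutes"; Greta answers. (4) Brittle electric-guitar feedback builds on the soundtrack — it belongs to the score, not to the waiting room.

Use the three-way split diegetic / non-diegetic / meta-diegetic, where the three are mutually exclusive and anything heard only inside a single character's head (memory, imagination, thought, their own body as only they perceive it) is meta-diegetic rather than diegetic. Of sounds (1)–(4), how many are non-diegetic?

1

(1) is diegetic: the sound comes from a shutter physically present in the location.
Sound (2): the sound is imagined by Leilani; nothing in the story world is producing it and Greta can't hear it, so meta-diegetic.
(3) Leilani is a character speaking aloud in the scene → diegetic.
Sound (4): nothing in the waiting room produces it and the characters don't hear it — pure soundtrack, so non-diegetic.
So 1 of the 4 is non-diegetic: (4).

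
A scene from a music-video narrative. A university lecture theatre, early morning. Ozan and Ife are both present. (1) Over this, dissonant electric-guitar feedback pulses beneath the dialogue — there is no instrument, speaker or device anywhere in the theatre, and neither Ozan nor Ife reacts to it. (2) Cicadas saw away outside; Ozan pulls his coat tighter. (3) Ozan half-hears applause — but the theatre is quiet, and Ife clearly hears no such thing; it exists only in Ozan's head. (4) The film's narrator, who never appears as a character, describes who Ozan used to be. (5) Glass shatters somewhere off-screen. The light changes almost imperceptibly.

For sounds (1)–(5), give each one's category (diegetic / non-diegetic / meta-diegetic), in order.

Sound (1): score with no on-screen or off-screen source; it exists for the audience alone, so non-diegetic.
(2) it's the actual ambient sound of the location → diegetic.
(3) subjective to Ozan: the theatre is silent and Ife hears nothing → meta-diegetic.
(4) is non-diegetic: commentary laid over the scene from outside the fiction.
(5) is diegetic: an in-world source (glass); characters could hear it.

non-diegetic, diegetic, meta-diegetic, non-diegetic, diegetic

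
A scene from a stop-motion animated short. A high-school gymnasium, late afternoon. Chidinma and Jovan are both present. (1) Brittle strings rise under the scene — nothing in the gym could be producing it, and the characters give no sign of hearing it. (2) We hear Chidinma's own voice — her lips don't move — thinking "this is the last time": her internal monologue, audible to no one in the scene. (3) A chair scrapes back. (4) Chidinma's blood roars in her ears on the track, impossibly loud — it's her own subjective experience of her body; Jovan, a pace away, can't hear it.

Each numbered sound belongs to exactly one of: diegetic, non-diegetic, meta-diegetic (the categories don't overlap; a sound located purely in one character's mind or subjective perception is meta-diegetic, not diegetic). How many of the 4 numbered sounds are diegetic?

1

(1) is non-diegetic: score with no on-screen or off-screen source; it exists for the audience alone.
Sound (2): internal monologue — inside Chidinma's mind, not spoken into the scene, so meta-diegetic.
Sound (3): a chair is a real object/event in the scene's world, so diegetic.
Sound (4): point-of-audition from inside Chidinma's body; not a sound in the room, so meta-diegetic.
Diegetic: (3) — that's 1.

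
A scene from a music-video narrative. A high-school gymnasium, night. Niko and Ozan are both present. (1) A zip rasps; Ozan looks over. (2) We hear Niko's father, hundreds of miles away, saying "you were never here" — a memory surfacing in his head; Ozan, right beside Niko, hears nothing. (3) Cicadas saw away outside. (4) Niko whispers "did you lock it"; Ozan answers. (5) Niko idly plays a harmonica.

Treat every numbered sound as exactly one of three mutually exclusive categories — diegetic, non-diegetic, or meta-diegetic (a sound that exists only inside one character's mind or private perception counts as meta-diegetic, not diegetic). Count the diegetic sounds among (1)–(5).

Sound (1): a zip is a real object/event in the scene's world, so diegetic.
Sound (2): a remembered line, private to Niko — not present in the room, not audible to Ozan, so meta-diegetic.
(3) ambient/room sound belonging to the story's physical space → diegetic.
(4) is diegetic: on-screen dialogue — Niko speaks and Ozan is there to hear.
(5) a character is playing a harmonica on screen → diegetic.
Diegetic: (1), (3), (4), (5) — that's 4.

4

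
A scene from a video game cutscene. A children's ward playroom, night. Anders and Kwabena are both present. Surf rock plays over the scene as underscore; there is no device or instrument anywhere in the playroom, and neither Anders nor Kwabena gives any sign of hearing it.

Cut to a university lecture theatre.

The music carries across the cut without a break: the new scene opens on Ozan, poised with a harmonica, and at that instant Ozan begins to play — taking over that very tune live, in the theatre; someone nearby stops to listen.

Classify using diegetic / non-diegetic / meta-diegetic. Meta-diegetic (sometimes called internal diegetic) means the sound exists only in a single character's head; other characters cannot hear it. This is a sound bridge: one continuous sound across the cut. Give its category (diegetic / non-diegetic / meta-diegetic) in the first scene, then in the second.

Scene one: there's no in-world source anywhere and no character hears it — underscore for the audience only → non-diegetic.
Scene two: from the moment Ozan starts playing, the tune is being performed on a harmonica inside the story world and another character hears it → diegetic.

non-diegetic, diegetic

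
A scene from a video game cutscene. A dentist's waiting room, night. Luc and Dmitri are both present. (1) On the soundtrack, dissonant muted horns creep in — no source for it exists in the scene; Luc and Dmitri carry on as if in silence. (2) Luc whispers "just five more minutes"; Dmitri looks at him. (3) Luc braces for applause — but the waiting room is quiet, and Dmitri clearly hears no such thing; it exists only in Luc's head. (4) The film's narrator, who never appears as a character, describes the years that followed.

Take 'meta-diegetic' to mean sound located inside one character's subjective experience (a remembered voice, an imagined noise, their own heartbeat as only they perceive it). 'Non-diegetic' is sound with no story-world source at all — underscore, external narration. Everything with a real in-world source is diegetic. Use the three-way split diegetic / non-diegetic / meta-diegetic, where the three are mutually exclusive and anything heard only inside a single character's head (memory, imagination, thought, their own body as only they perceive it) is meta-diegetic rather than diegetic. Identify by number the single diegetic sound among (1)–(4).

(1) nothing in the waiting room produces it and the characters don't hear it — pure soundtrack → non-diegetic.
(2) on-screen dialogue — Luc speaks and Dmitri is there to hear → diegetic.
(3) is meta-diegetic: the sound is imagined by Luc; nothing in the story world is producing it and Dmitri can't hear it.
(4) external voice-over — not a character, not heard by anyone in the scene → non-diegetic.
Only (2) is diegetic.

2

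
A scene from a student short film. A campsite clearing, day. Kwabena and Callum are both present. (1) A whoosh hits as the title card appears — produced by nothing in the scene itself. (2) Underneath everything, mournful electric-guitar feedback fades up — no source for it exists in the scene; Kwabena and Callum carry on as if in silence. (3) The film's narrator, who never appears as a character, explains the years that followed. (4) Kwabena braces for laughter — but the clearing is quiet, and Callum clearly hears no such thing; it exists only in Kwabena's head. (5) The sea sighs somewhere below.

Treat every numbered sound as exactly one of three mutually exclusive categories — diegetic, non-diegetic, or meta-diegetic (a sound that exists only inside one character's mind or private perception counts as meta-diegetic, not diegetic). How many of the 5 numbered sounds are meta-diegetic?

1

(1) nothing in the scene produces it; it's an accent added for the audience → non-diegetic.
(2) nothing in the clearing produces it and the characters don't hear it — pure soundtrack → non-diegetic.
(3) the narrator exists outside the story world, addressing only the audience → non-diegetic.
Sound (4): the sound is imagined by Kwabena; nothing in the story world is producing it and Callum can't hear it, so meta-diegetic.
Sound (5): ambient/room sound belonging to the story's physical space, so diegetic.
So 1 of the 5 is meta-diegetic: (4).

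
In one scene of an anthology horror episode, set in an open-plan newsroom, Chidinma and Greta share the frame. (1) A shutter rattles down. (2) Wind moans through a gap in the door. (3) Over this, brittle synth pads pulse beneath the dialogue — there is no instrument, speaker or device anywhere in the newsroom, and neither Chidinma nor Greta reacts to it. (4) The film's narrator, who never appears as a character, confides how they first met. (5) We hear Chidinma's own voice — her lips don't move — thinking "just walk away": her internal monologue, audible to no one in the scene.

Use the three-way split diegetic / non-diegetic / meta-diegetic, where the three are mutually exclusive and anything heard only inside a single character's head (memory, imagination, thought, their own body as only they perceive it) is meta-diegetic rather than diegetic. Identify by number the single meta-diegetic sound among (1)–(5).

Sound (1): an in-world source (a shutter); characters could hear it, so diegetic.
Sound (2): wind is part of the location's real environment, so diegetic.
(3) is non-diegetic: it has no source in the story world and no character can hear it — it's underscore.
(4) external voice-over — not a character, not heard by anyone in the scene → non-diegetic.
(5) internal monologue — inside Chidinma's mind, not spoken into the scene → meta-diegetic.
Only (5) is meta-diegetic.

5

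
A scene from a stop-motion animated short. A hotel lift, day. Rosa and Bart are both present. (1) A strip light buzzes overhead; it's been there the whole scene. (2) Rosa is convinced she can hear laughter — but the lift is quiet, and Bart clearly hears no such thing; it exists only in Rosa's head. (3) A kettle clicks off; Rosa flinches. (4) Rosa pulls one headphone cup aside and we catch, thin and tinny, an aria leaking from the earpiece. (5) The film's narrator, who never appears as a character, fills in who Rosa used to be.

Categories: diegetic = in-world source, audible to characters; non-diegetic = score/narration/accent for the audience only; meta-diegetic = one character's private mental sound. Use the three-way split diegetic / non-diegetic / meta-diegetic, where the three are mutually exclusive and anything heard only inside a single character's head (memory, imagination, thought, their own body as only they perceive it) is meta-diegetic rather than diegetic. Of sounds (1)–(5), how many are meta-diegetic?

1

(1) is diegetic: ambient/room sound belonging to the story's physical space.
(2) is meta-diegetic: the sound is imagined by Rosa; nothing in the story world is producing it and Bart can't hear it.
Sound (3): a kettle is a real object/event in the scene's world, so diegetic.
Sound (4): the earpiece is a real device on Rosa's head — source music, so diegetic.
Sound (5): commentary laid over the scene from outside the fiction, so non-diegetic.
Meta-diegetic: (2) — that's 1.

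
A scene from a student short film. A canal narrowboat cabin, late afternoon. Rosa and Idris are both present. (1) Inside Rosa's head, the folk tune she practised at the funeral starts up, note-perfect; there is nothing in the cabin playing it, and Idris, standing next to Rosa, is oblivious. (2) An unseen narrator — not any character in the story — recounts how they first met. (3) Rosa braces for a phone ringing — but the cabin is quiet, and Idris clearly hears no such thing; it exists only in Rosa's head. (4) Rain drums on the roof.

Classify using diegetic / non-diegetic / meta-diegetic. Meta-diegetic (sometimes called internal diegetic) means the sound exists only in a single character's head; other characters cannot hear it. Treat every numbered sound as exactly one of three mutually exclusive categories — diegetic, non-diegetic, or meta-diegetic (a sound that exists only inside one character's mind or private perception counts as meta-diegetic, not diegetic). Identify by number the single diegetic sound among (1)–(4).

4

Sound (1): remembered music, private to Rosa — Idris is oblivious because it isn't in the room, so meta-diegetic.
(2) commentary laid over the scene from outside the fiction → non-diegetic.
Sound (3): the sound is imagined by Rosa; nothing in the story world is producing it and Idris can't hear it, so meta-diegetic.
Sound (4): it's the actual ambient sound of the location, so diegetic.
Only (4) is diegetic.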